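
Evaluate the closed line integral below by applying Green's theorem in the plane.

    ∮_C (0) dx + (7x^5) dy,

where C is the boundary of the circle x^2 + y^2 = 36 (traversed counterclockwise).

Green's theorem converts the closed line integral into a double integral over the enclosed region D:

    ∮_C P dx + Q dy = ∬_D (∂Q/∂x - ∂P/∂y) dA.

Here P = 0, Q = 7x^5, so

    ∂Q/∂x = 35x^4,    ∂P/∂y = 0,
    ∂Q/∂x - ∂P/∂y = 35x^4.

D is the region x^2 + y^2 ≤ 36. Evaluating the double integral:

In polar coordinates (x = r cos θ, y = r sin θ, dA = r dr dθ) the integrand becomes 35r^4cos(θ)^4, so

    ∬_D (35x^4) dA = ∫_0^{2π} ∫_0^{6} (35r^4cos(θ)^4) · r dr dθ.

Inner (r from 0 to 6): 272160cos(θ)^4.
Outer (θ from 0 to 2π): 204120π.

Therefore ∮_C P dx + Q dy = 204120π.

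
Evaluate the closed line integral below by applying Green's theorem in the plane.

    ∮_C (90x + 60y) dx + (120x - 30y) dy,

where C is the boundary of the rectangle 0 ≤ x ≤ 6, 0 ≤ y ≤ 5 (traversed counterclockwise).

Green's theorem converts the closed line integral into a double integral over the enclosed region D:

    ∮_C P dx + Q dy = ∬_D (∂Q/∂x - ∂P/∂y) dA.

Here P = 90x + 60y, Q = 120x - 30y, so

    ∂Q/∂x = 120,    ∂P/∂y = 60,
    ∂Q/∂x - ∂P/∂y = 60.

D is the region 0 ≤ x ≤ 6, 0 ≤ y ≤ 5. Evaluating the double integral:

    ∬_D (60) dA = ∫_0^{6} ∫_0^{5} (60) dy dx.

Inner (y from 0 to 5): 300.
Outer (x from 0 to 6): 1800.

Therefore ∮_C P dx + Q dy = 1800.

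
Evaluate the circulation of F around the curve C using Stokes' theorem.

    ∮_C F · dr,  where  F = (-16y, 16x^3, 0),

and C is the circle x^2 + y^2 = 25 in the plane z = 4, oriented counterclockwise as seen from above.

Let S be the flat disk x^2 + y^2 ≤ 25 in the plane z = 4, with upward unit normal n̂ = ẑ. By Stokes' theorem,

    ∮_C F · dr = ∬_S (∇ × F) · n̂ dS = ∬_D (curl F)_z dA,

where D is the disk x^2 + y^2 ≤ 25.

Compute the curl of F = (-16y, 16x^3, 0):
    (∇ × F)_x = ∂F_z/∂y - ∂F_y/∂z = 0,
    (∇ × F)_y = ∂F_x/∂z - ∂F_z/∂x = 0,
    (∇ × F)_z = ∂F_y/∂x - ∂F_x/∂y = 48x^2 + 16.

On z = 4, (curl F)_z = 48x^2 + 16.

Convert to polar (x = r cos θ, y = r sin θ, dA = r dr dθ); the integrand becomes 48r^2cos(θ)^2 + 16, so

    ∬_D (curl F)_z dA = ∫_0^{2π} ∫_0^{5} (48r^2cos(θ)^2 + 16) · r dr dθ.

Inner (r from 0 to 5): 7500cos(θ)^2 + 200.
Outer (θ from 0 to 2π): 7900π.

Therefore ∮_C F · dr = 7900π.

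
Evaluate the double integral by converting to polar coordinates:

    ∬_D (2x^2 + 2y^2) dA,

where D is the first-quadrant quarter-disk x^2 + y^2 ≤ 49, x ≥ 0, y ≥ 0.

The region D is 0 ≤ r ≤ 7, 0 ≤ θ ≤ π/2 in polar coordinates, where x = r cos(θ), y = r sin(θ), and dA = r dr dθ.

Under the substitution, the integrand becomes 2r^2, so

    ∬_D (2x^2 + 2y^2) dA = ∫_{0}^{π/2} ∫_{0}^{7} (2r^2) · r dr dθ.

Inner integral (in r): ∫_{0}^{7} (2r^2) · r dr = 2401/2.

Outer integral (in θ): ∫_{0}^{π/2} (2401/2) dθ = 2401π/4.

Therefore ∬_D (2x^2 + 2y^2) dA = 2401π/4.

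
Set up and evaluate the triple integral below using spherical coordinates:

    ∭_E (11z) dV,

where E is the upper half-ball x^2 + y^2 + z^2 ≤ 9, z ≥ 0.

In spherical coordinates, x = ρ sin(φ) cos(θ), y = ρ sin(φ) sin(θ), z = ρ cos(φ), and dV = ρ^2 sin(φ) dρ dφ dθ.

The integrand becomes 11ρ cos(φ), so

    ∭_E (11z) dV = ∫_{0}^{2π} ∫_{0}^{π/2} ∫_{0}^{3} (11ρ cos(φ)) · ρ^2 sin(φ) dρ dφ dθ.

Inner (ρ): 891sin(2φ)/8.
Middle (φ): 891/8.
Outer (θ): 891π/4.

Therefore the triple integral equals 891π/4.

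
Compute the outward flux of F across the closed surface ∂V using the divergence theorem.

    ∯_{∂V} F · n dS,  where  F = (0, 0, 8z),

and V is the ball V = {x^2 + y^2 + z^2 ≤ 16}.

By the divergence theorem,

    ∯_{∂V} F · n dS = ∭_V (∇ · F) dV.

Compute the divergence:
    ∇ · F = ∂F_x/∂x + ∂F_y/∂y + ∂F_z/∂z = 0 + 0 + 8 = 8.

In spherical coordinates, x = ρ sin(φ) cos(θ), y = ρ sin(φ) sin(θ), z = ρ cos(φ), dV = ρ^2 sin(φ) dρ dφ dθ, with 0 ≤ ρ ≤ 4, 0 ≤ φ ≤ π, 0 ≤ θ ≤ 2π.

The integrand, after substitution and multiplying by the volume element, becomes (8) · ρ^2 sin(φ), so

    ∭_V (∇·F) dV = ∫_0^{2π} ∫_0^{π} ∫_0^{4} (8) · ρ^2 sin(φ) dρ dφ dθ.

Inner (ρ from 0 to 4): 512sin(φ)/3.
Middle (φ from 0 to π): 1024/3.
Outer (θ from 0 to 2π): 2048π/3.

Therefore ∯_{∂V} F · n dS = 2048π/3.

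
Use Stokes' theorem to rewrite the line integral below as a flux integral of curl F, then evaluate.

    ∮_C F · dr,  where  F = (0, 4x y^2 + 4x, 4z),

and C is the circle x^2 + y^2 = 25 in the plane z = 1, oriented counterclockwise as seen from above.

Let S be the flat disk x^2 + y^2 ≤ 25 in the plane z = 1, with upward unit normal n̂ = ẑ. By Stokes' theorem,

    ∮_C F · dr = ∬_S (∇ × F) · n̂ dS = ∬_D (curl F)_z dA,

where D is the disk x^2 + y^2 ≤ 25.

Compute the curl of F = (0, 4x y^2 + 4x, 4z):
    (∇ × F)_x = ∂F_z/∂y - ∂F_y/∂z = 0,
    (∇ × F)_y = ∂F_x/∂z - ∂F_z/∂x = 0,
    (∇ × F)_z = ∂F_y/∂x - ∂F_x/∂y = 4y^2 + 4.

On z = 1, (curl F)_z = 4y^2 + 4.

Convert to polar (x = r cos θ, y = r sin θ, dA = r dr dθ); the integrand becomes 4r^2sin(θ)^2 + 4, so

    ∬_D (curl F)_z dA = ∫_0^{2π} ∫_0^{5} (4r^2sin(θ)^2 + 4) · r dr dθ.

Inner (r from 0 to 5): 625sin(θ)^2 + 50.
Outer (θ from 0 to 2π): 725π.

Therefore ∮_C F · dr = 725π.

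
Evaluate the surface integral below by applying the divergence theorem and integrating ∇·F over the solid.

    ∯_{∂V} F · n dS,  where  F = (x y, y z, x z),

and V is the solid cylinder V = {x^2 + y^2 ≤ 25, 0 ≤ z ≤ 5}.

By the divergence theorem,

    ∯_{∂V} F · n dS = ∭_V (∇ · F) dV.

Compute the divergence:
    ∇ · F = ∂F_x/∂x + ∂F_y/∂y + ∂F_z/∂z = y + z + x = x + y + z.

In cylindrical coordinates, x = r cos(θ), y = r sin(θ), z = z, dV = r dr dθ dz, with 0 ≤ r ≤ 5, 0 ≤ θ ≤ 2π, 0 ≤ z ≤ 5.

The integrand, after substitution and multiplying by the volume element, becomes (sqrt(2)r sin(θ + π/4) + z) · r, so

    ∭_V (∇·F) dV = ∫_0^{2π} ∫_0^{5} ∫_0^{5} (sqrt(2)r sin(θ + π/4) + z) · r dz dr dθ.

Inner (z from 0 to 5): 5r (2sqrt(2)r sin(θ + π/4) + 5)/2.
Middle (r from 0 to 5): 625sqrt(2)sin(θ + π/4)/3 + 625/4.
Outer (θ from 0 to 2π): 625π/2.

Therefore ∯_{∂V} F · n dS = 625π/2.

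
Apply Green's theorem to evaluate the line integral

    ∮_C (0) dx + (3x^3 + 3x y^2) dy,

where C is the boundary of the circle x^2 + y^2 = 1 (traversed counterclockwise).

Green's theorem converts the closed line integral into a double integral over the enclosed region D:

    ∮_C P dx + Q dy = ∬_D (∂Q/∂x - ∂P/∂y) dA.

Here P = 0, Q = 3x^3 + 3x y^2, so

    ∂Q/∂x = 9x^2 + 3y^2,    ∂P/∂y = 0,
    ∂Q/∂x - ∂P/∂y = 9x^2 + 3y^2.

D is the region x^2 + y^2 ≤ 1. Evaluating the double integral:

In polar coordinates (x = r cos θ, y = r sin θ, dA = r dr dθ) the integrand becomes 3r^2(cos(2θ) + 2), so

    ∬_D (9x^2 + 3y^2) dA = ∫_0^{2π} ∫_0^{1} (3r^2(cos(2θ) + 2)) · r dr dθ.

Inner (r from 0 to 1): 3cos(2θ)/4 + 3/2.
Outer (θ from 0 to 2π): 3π.

Therefore ∮_C P dx + Q dy = 3π.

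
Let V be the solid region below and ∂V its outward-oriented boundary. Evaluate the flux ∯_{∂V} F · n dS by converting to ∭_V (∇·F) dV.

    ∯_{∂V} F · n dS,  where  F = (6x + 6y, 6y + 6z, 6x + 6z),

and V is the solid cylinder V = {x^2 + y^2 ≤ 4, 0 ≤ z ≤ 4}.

By the divergence theorem,

    ∯_{∂V} F · n dS = ∭_V (∇ · F) dV.

Compute the divergence:
    ∇ · F = ∂F_x/∂x + ∂F_y/∂y + ∂F_z/∂z = 6 + 6 + 6 = 18.

In cylindrical coordinates, x = r cos(θ), y = r sin(θ), z = z, dV = r dr dθ dz, with 0 ≤ r ≤ 2, 0 ≤ θ ≤ 2π, 0 ≤ z ≤ 4.

The integrand, after substitution and multiplying by the volume element, becomes (18) · r, so

    ∭_V (∇·F) dV = ∫_0^{2π} ∫_0^{2} ∫_0^{4} (18) · r dz dr dθ.

Inner (z from 0 to 4): 72r.
Middle (r from 0 to 2): 144.
Outer (θ from 0 to 2π): 288π.

Therefore ∯_{∂V} F · n dS = 288π.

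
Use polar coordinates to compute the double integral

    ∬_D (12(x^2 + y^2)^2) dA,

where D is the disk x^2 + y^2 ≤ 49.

The region D is 0 ≤ r ≤ 7, 0 ≤ θ ≤ 2π in polar coordinates, where x = r cos(θ), y = r sin(θ), and dA = r dr dθ.

Under the substitution, the integrand becomes 12r^4, so

    ∬_D (12(x^2 + y^2)^2) dA = ∫_{0}^{2π} ∫_{0}^{7} (12r^4) · r dr dθ.

Inner integral (in r): ∫_{0}^{7} (12r^4) · r dr = 235298.

Outer integral (in θ): ∫_{0}^{2π} (235298) dθ = 470596π.

Therefore ∬_D (12(x^2 + y^2)^2) dA = 470596π.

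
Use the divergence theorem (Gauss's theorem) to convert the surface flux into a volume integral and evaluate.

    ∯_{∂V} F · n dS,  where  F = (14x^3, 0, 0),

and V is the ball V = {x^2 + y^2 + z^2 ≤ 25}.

By the divergence theorem,

    ∯_{∂V} F · n dS = ∭_V (∇ · F) dV.

Compute the divergence:
    ∇ · F = ∂F_x/∂x + ∂F_y/∂y + ∂F_z/∂z = 42x^2 + 0 + 0 = 42x^2.

In spherical coordinates, x = ρ sin(φ) cos(θ), y = ρ sin(φ) sin(θ), z = ρ cos(φ), dV = ρ^2 sin(φ) dρ dφ dθ, with 0 ≤ ρ ≤ 5, 0 ≤ φ ≤ π, 0 ≤ θ ≤ 2π.

The integrand, after substitution and multiplying by the volume element, becomes (42ρ^2sin(φ)^2cos(θ)^2) · ρ^2 sin(φ), so

    ∭_V (∇·F) dV = ∫_0^{2π} ∫_0^{π} ∫_0^{5} (42ρ^2sin(φ)^2cos(θ)^2) · ρ^2 sin(φ) dρ dφ dθ.

Inner (ρ from 0 to 5): 26250sin(φ)^3cos(θ)^2.
Middle (φ from 0 to π): 35000cos(θ)^2.
Outer (θ from 0 to 2π): 35000π.

Therefore ∯_{∂V} F · n dS = 35000π.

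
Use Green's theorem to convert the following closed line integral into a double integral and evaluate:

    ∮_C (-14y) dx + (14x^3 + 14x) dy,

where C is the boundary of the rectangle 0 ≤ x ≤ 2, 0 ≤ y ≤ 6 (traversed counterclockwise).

Green's theorem converts the closed line integral into a double integral over the enclosed region D:

    ∮_C P dx + Q dy = ∬_D (∂Q/∂x - ∂P/∂y) dA.

Here P = -14y, Q = 14x^3 + 14x, so

    ∂Q/∂x = 42x^2 + 14,    ∂P/∂y = -14,
    ∂Q/∂x - ∂P/∂y = 42x^2 + 28.

D is the region 0 ≤ x ≤ 2, 0 ≤ y ≤ 6. Evaluating the double integral:

    ∬_D (42x^2 + 28) dA = ∫_0^{2} ∫_0^{6} (42x^2 + 28) dy dx.

Inner (y from 0 to 6): 252x^2 + 168.
Outer (x from 0 to 2): 1008.

Therefore ∮_C P dx + Q dy = 1008.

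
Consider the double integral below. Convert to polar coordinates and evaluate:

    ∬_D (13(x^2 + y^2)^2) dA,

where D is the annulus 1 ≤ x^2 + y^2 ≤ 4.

The region D is 1 ≤ r ≤ 2, 0 ≤ θ ≤ 2π in polar coordinates, where x = r cos(θ), y = r sin(θ), and dA = r dr dθ.

Under the substitution, the integrand becomes 13r^4, so

    ∬_D (13(x^2 + y^2)^2) dA = ∫_{0}^{2π} ∫_{1}^{2} (13r^4) · r dr dθ.

Inner integral (in r): ∫_{1}^{2} (13r^4) · r dr = 273/2.

Outer integral (in θ): ∫_{0}^{2π} (273/2) dθ = 273π.

Therefore ∬_D (13(x^2 + y^2)^2) dA = 273π.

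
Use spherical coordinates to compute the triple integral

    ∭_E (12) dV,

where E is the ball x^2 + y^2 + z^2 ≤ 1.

In spherical coordinates, x = ρ sin(φ) cos(θ), y = ρ sin(φ) sin(θ), z = ρ cos(φ), and dV = ρ^2 sin(φ) dρ dφ dθ.

The integrand becomes 12, so

    ∭_E (12) dV = ∫_{0}^{2π} ∫_{0}^{π} ∫_{0}^{1} (12) · ρ^2 sin(φ) dρ dφ dθ.

Inner (ρ): 4sin(φ).
Middle (φ): 8.
Outer (θ): 16π.

Therefore the triple integral equals 16π.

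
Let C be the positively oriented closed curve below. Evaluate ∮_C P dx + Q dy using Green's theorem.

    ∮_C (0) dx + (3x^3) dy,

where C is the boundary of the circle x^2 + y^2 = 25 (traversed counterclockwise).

Green's theorem converts the closed line integral into a double integral over the enclosed region D:

    ∮_C P dx + Q dy = ∬_D (∂Q/∂x - ∂P/∂y) dA.

Here P = 0, Q = 3x^3, so

    ∂Q/∂x = 9x^2,    ∂P/∂y = 0,
    ∂Q/∂x - ∂P/∂y = 9x^2.

D is the region x^2 + y^2 ≤ 25. Evaluating the double integral:

In polar coordinates (x = r cos θ, y = r sin θ, dA = r dr dθ) the integrand becomes 9r^2cos(θ)^2, so

    ∬_D (9x^2) dA = ∫_0^{2π} ∫_0^{5} (9r^2cos(θ)^2) · r dr dθ.

Inner (r from 0 to 5): 5625cos(θ)^2/4.
Outer (θ from 0 to 2π): 5625π/4.

Therefore ∮_C P dx + Q dy = 5625π/4.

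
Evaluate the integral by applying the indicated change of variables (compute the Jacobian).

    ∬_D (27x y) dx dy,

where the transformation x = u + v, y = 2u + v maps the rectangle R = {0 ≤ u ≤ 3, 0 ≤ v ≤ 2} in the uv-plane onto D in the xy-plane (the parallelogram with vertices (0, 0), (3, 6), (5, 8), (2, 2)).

Compute the Jacobian determinant of (x, y) with respect to (u, v):

    ∂(x,y)/∂(u,v) = | 1  1 | = (1)(1) - (1)(2) = -1.
                   | 2  1 |

Its absolute value is |J| = 1 (the area scaling factor).

Substituting x = u + v, y = 2u + v into the integrand,

    27x y → 54u^2 + 81u v + 27v^2,

so the integral becomes

    ∬_R (54u^2 + 81u v + 27v^2) · |J| du dv = ∫_0^3 ∫_0^2 (54u^2 + 81u v + 27v^2) dv du.

Inner (v): 108u^2 + 162u + 72.
Outer (u): 1917.

Therefore ∬_D (27x y) dx dy = 1917.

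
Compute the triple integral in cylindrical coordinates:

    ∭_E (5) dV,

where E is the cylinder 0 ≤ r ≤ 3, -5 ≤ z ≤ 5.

In cylindrical coordinates, x = r cos(θ), y = r sin(θ), z = z, and dV = r dr dθ dz.

The integrand becomes 5, so

    ∭_E (5) dV = ∫_{0}^{2π} ∫_{0}^{3} ∫_{-5}^{5} (5) · r dz dr dθ.

Inner (z): 50r.
Middle (r from 0 to 3): 225.
Outer (θ): 450π.

Therefore the triple integral equals 450π.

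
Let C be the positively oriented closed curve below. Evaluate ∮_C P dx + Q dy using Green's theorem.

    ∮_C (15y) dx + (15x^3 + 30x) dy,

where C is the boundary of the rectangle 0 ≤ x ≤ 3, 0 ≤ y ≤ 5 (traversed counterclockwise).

Green's theorem converts the closed line integral into a double integral over the enclosed region D:

    ∮_C P dx + Q dy = ∬_D (∂Q/∂x - ∂P/∂y) dA.

Here P = 15y, Q = 15x^3 + 30x, so

    ∂Q/∂x = 45x^2 + 30,    ∂P/∂y = 15,
    ∂Q/∂x - ∂P/∂y = 45x^2 + 15.

D is the region 0 ≤ x ≤ 3, 0 ≤ y ≤ 5. Evaluating the double integral:

    ∬_D (45x^2 + 15) dA = ∫_0^{3} ∫_0^{5} (45x^2 + 15) dy dx.

Inner (y from 0 to 5): 225x^2 + 75.
Outer (x from 0 to 3): 2250.

Therefore ∮_C P dx + Q dy = 2250.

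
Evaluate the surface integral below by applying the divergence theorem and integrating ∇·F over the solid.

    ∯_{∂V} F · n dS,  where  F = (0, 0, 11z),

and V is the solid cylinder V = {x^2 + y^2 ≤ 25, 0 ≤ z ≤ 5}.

By the divergence theorem,

    ∯_{∂V} F · n dS = ∭_V (∇ · F) dV.

Compute the divergence:
    ∇ · F = ∂F_x/∂x + ∂F_y/∂y + ∂F_z/∂z = 0 + 0 + 11 = 11.

In cylindrical coordinates, x = r cos(θ), y = r sin(θ), z = z, dV = r dr dθ dz, with 0 ≤ r ≤ 5, 0 ≤ θ ≤ 2π, 0 ≤ z ≤ 5.

The integrand, after substitution and multiplying by the volume element, becomes (11) · r, so

    ∭_V (∇·F) dV = ∫_0^{2π} ∫_0^{5} ∫_0^{5} (11) · r dz dr dθ.

Inner (z from 0 to 5): 55r.
Middle (r from 0 to 5): 1375/2.
Outer (θ from 0 to 2π): 1375π.

Therefore ∯_{∂V} F · n dS = 1375π.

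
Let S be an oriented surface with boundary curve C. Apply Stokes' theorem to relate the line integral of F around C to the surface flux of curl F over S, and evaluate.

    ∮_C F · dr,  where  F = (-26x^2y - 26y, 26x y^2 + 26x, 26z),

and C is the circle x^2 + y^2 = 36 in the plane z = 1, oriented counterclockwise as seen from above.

Let S be the flat disk x^2 + y^2 ≤ 36 in the plane z = 1, with upward unit normal n̂ = ẑ. By Stokes' theorem,

    ∮_C F · dr = ∬_S (∇ × F) · n̂ dS = ∬_D (curl F)_z dA,

where D is the disk x^2 + y^2 ≤ 36.

Compute the curl of F = (-26x^2y - 26y, 26x y^2 + 26x, 26z):
    (∇ × F)_x = ∂F_z/∂y - ∂F_y/∂z = 0,
    (∇ × F)_y = ∂F_x/∂z - ∂F_z/∂x = 0,
    (∇ × F)_z = ∂F_y/∂x - ∂F_x/∂y = 26x^2 + 26y^2 + 52.

On z = 1, (curl F)_z = 26x^2 + 26y^2 + 52.

Convert to polar (x = r cos θ, y = r sin θ, dA = r dr dθ); the integrand becomes 26r^2 + 52, so

    ∬_D (curl F)_z dA = ∫_0^{2π} ∫_0^{6} (26r^2 + 52) · r dr dθ.

Inner (r from 0 to 6): 9360.
Outer (θ from 0 to 2π): 18720π.

Therefore ∮_C F · dr = 18720π.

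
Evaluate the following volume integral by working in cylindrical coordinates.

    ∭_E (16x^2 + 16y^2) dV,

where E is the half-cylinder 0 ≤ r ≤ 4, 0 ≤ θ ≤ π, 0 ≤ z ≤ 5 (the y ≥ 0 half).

In cylindrical coordinates, x = r cos(θ), y = r sin(θ), z = z, and dV = r dr dθ dz.

The integrand becomes 16r^2, so

    ∭_E (16x^2 + 16y^2) dV = ∫_{0}^{π} ∫_{0}^{4} ∫_{0}^{5} (16r^2) · r dz dr dθ.

Inner (z): 80r^3.
Middle (r from 0 to 4): 5120.
Outer (θ): 5120π.

Therefore the triple integral equals 5120π.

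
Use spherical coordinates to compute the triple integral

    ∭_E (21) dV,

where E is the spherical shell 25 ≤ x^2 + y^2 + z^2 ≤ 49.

In spherical coordinates, x = ρ sin(φ) cos(θ), y = ρ sin(φ) sin(θ), z = ρ cos(φ), and dV = ρ^2 sin(φ) dρ dφ dθ.

The integrand becomes 21, so

    ∭_E (21) dV = ∫_{0}^{2π} ∫_{0}^{π} ∫_{5}^{7} (21) · ρ^2 sin(φ) dρ dφ dθ.

Inner (ρ): 1526sin(φ).
Middle (φ): 3052.
Outer (θ): 6104π.

Therefore the triple integral equals 6104π.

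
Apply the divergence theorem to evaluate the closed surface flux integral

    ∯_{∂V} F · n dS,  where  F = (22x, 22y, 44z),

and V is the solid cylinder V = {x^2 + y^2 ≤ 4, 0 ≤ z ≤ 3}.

By the divergence theorem,

    ∯_{∂V} F · n dS = ∭_V (∇ · F) dV.

Compute the divergence:
    ∇ · F = ∂F_x/∂x + ∂F_y/∂y + ∂F_z/∂z = 22 + 22 + 44 = 88.

In cylindrical coordinates, x = r cos(θ), y = r sin(θ), z = z, dV = r dr dθ dz, with 0 ≤ r ≤ 2, 0 ≤ θ ≤ 2π, 0 ≤ z ≤ 3.

The integrand, after substitution and multiplying by the volume element, becomes (88) · r, so

    ∭_V (∇·F) dV = ∫_0^{2π} ∫_0^{2} ∫_0^{3} (88) · r dz dr dθ.

Inner (z from 0 to 3): 264r.
Middle (r from 0 to 2): 528.
Outer (θ from 0 to 2π): 1056π.

Therefore ∯_{∂V} F · n dS = 1056π.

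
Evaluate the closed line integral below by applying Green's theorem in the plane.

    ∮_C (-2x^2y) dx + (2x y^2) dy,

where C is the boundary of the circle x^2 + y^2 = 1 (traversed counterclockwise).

Green's theorem converts the closed line integral into a double integral over the enclosed region D:

    ∮_C P dx + Q dy = ∬_D (∂Q/∂x - ∂P/∂y) dA.

Here P = -2x^2y, Q = 2x y^2, so

    ∂Q/∂x = 2y^2,    ∂P/∂y = -2x^2,
    ∂Q/∂x - ∂P/∂y = 2x^2 + 2y^2.

D is the region x^2 + y^2 ≤ 1. Evaluating the double integral:

In polar coordinates (x = r cos θ, y = r sin θ, dA = r dr dθ) the integrand becomes 2r^2, so

    ∬_D (2x^2 + 2y^2) dA = ∫_0^{2π} ∫_0^{1} (2r^2) · r dr dθ.

Inner (r from 0 to 1): 1/2.
Outer (θ from 0 to 2π): π.

Therefore ∮_C P dx + Q dy = π.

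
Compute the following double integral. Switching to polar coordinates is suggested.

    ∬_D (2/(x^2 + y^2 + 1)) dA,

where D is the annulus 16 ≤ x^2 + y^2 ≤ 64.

The region D is 4 ≤ r ≤ 8, 0 ≤ θ ≤ 2π in polar coordinates, where x = r cos(θ), y = r sin(θ), and dA = r dr dθ.

Under the substitution, the integrand becomes 2/(r^2 + 1), so

    ∬_D (2/(x^2 + y^2 + 1)) dA = ∫_{0}^{2π} ∫_{4}^{8} (2/(r^2 + 1)) · r dr dθ.

Inner integral (in r): ∫_{4}^{8} (2/(r^2 + 1)) · r dr = log(65/17).

Outer integral (in θ): ∫_{0}^{2π} (log(65/17)) dθ = log((65/17)^(2π)).

Therefore ∬_D (2/(x^2 + y^2 + 1)) dA = log((65/17)^(2π)).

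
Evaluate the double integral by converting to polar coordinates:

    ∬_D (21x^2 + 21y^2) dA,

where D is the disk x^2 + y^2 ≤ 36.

The region D is 0 ≤ r ≤ 6, 0 ≤ θ ≤ 2π in polar coordinates, where x = r cos(θ), y = r sin(θ), and dA = r dr dθ.

Under the substitution, the integrand becomes 21r^2, so

    ∬_D (21x^2 + 21y^2) dA = ∫_{0}^{2π} ∫_{0}^{6} (21r^2) · r dr dθ.

Inner integral (in r): ∫_{0}^{6} (21r^2) · r dr = 6804.

Outer integral (in θ): ∫_{0}^{2π} (6804) dθ = 13608π.

Therefore ∬_D (21x^2 + 21y^2) dA = 13608π.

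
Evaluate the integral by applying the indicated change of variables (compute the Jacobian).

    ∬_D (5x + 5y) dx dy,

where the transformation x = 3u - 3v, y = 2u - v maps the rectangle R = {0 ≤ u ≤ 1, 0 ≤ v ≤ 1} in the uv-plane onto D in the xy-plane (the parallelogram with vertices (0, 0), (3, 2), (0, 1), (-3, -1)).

Compute the Jacobian determinant of (x, y) with respect to (u, v):

    ∂(x,y)/∂(u,v) = | 3  -3 | = (3)(-1) - (-3)(2) = 3.
                   | 2  -1 |

Its absolute value is |J| = 3 (the area scaling factor).

Substituting x = 3u - 3v, y = 2u - v into the integrand,

    5x + 5y → 25u - 20v,

so the integral becomes

    ∬_R (25u - 20v) · |J| du dv = ∫_0^1 ∫_0^1 (75u - 60v) dv du.

Inner (v): 75u - 30.
Outer (u): 15/2.

Therefore ∬_D (5x + 5y) dx dy = 15/2.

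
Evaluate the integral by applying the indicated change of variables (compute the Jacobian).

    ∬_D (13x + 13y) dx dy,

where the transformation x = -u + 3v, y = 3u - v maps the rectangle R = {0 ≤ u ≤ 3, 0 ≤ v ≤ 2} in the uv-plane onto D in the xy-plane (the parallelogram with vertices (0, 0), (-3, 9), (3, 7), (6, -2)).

Compute the Jacobian determinant of (x, y) with respect to (u, v):

    ∂(x,y)/∂(u,v) = | -1  3 | = (-1)(-1) - (3)(3) = -8.
                   | 3  -1 |

Its absolute value is |J| = 8 (the area scaling factor).

Substituting x = -u + 3v, y = 3u - v into the integrand,

    13x + 13y → 26u + 26v,

so the integral becomes

    ∬_R (26u + 26v) · |J| du dv = ∫_0^3 ∫_0^2 (208u + 208v) dv du.

Inner (v): 416u + 416.
Outer (u): 3120.

Therefore ∬_D (13x + 13y) dx dy = 3120.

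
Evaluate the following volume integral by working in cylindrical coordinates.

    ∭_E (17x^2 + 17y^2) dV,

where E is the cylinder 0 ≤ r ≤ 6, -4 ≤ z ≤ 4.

In cylindrical coordinates, x = r cos(θ), y = r sin(θ), z = z, and dV = r dr dθ dz.

The integrand becomes 17r^2, so

    ∭_E (17x^2 + 17y^2) dV = ∫_{0}^{2π} ∫_{0}^{6} ∫_{-4}^{4} (17r^2) · r dz dr dθ.

Inner (z): 136r^3.
Middle (r from 0 to 6): 44064.
Outer (θ): 88128π.

Therefore the triple integral equals 88128π.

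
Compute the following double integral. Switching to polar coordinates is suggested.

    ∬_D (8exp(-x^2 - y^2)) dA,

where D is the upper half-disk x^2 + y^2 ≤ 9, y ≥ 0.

The region D is 0 ≤ r ≤ 3, 0 ≤ θ ≤ π in polar coordinates, where x = r cos(θ), y = r sin(θ), and dA = r dr dθ.

Under the substitution, the integrand becomes 8exp(-r^2), so

    ∬_D (8exp(-x^2 - y^2)) dA = ∫_{0}^{π} ∫_{0}^{3} (8exp(-r^2)) · r dr dθ.

Inner integral (in r): ∫_{0}^{3} (8exp(-r^2)) · r dr = 4 - 4exp(-9).

Outer integral (in θ): ∫_{0}^{π} (4 - 4exp(-9)) dθ = -4π exp(-9) + 4π.

Therefore ∬_D (8exp(-x^2 - y^2)) dA = -4π exp(-9) + 4π.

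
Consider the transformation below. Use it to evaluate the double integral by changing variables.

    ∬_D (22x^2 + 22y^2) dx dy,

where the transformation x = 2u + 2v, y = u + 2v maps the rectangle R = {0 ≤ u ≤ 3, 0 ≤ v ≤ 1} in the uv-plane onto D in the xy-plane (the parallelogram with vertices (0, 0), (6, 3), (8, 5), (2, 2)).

Compute the Jacobian determinant of (x, y) with respect to (u, v):

    ∂(x,y)/∂(u,v) = | 2  2 | = (2)(2) - (2)(1) = 2.
                   | 1  2 |

Its absolute value is |J| = 2 (the area scaling factor).

Substituting x = 2u + 2v, y = u + 2v into the integrand,

    22x^2 + 22y^2 → 110u^2 + 264u v + 176v^2,

so the integral becomes

    ∬_R (110u^2 + 264u v + 176v^2) · |J| du dv = ∫_0^3 ∫_0^1 (220u^2 + 528u v + 352v^2) dv du.

Inner (v): 220u^2 + 264u + 352/3.
Outer (u): 3520.

Therefore ∬_D (22x^2 + 22y^2) dx dy = 3520.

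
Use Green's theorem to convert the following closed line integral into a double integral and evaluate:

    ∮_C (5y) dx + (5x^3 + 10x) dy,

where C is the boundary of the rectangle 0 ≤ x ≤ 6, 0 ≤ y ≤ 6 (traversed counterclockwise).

Green's theorem converts the closed line integral into a double integral over the enclosed region D:

    ∮_C P dx + Q dy = ∬_D (∂Q/∂x - ∂P/∂y) dA.

Here P = 5y, Q = 5x^3 + 10x, so

    ∂Q/∂x = 15x^2 + 10,    ∂P/∂y = 5,
    ∂Q/∂x - ∂P/∂y = 15x^2 + 5.

D is the region 0 ≤ x ≤ 6, 0 ≤ y ≤ 6. Evaluating the double integral:

    ∬_D (15x^2 + 5) dA = ∫_0^{6} ∫_0^{6} (15x^2 + 5) dy dx.

Inner (y from 0 to 6): 90x^2 + 30.
Outer (x from 0 to 6): 6660.

Therefore ∮_C P dx + Q dy = 6660.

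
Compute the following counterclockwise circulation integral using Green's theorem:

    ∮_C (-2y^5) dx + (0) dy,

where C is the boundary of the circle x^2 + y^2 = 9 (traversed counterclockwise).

Green's theorem converts the closed line integral into a double integral over the enclosed region D:

    ∮_C P dx + Q dy = ∬_D (∂Q/∂x - ∂P/∂y) dA.

Here P = -2y^5, Q = 0, so

    ∂Q/∂x = 0,    ∂P/∂y = -10y^4,
    ∂Q/∂x - ∂P/∂y = 10y^4.

D is the region x^2 + y^2 ≤ 9. Evaluating the double integral:

In polar coordinates (x = r cos θ, y = r sin θ, dA = r dr dθ) the integrand becomes 10r^4sin(θ)^4, so

    ∬_D (10y^4) dA = ∫_0^{2π} ∫_0^{3} (10r^4sin(θ)^4) · r dr dθ.

Inner (r from 0 to 3): 1215sin(θ)^4.
Outer (θ from 0 to 2π): 3645π/4.

Therefore ∮_C P dx + Q dy = 3645π/4.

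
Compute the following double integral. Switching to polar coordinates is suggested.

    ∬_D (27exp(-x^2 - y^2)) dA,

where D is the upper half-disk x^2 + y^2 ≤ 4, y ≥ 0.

The region D is 0 ≤ r ≤ 2, 0 ≤ θ ≤ π in polar coordinates, where x = r cos(θ), y = r sin(θ), and dA = r dr dθ.

Under the substitution, the integrand becomes 27exp(-r^2), so

    ∬_D (27exp(-x^2 - y^2)) dA = ∫_{0}^{π} ∫_{0}^{2} (27exp(-r^2)) · r dr dθ.

Inner integral (in r): ∫_{0}^{2} (27exp(-r^2)) · r dr = 27/2 - 27exp(-4)/2.

Outer integral (in θ): ∫_{0}^{π} (27/2 - 27exp(-4)/2) dθ = -27π (1 - exp(4))exp(-4)/2.

Therefore ∬_D (27exp(-x^2 - y^2)) dA = -27π (1 - exp(4))exp(-4)/2.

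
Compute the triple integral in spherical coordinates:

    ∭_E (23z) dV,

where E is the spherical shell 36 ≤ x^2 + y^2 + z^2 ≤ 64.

In spherical coordinates, x = ρ sin(φ) cos(θ), y = ρ sin(φ) sin(θ), z = ρ cos(φ), and dV = ρ^2 sin(φ) dρ dφ dθ.

The integrand becomes 23ρ cos(φ), so

    ∭_E (23z) dV = ∫_{0}^{2π} ∫_{0}^{π} ∫_{6}^{8} (23ρ cos(φ)) · ρ^2 sin(φ) dρ dφ dθ.

Inner (ρ): 8050sin(2φ).
Middle (φ): 0.
Outer (θ): 0.

Therefore the triple integral equals 0.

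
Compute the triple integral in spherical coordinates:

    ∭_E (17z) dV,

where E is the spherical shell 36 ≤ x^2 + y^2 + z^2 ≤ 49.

In spherical coordinates, x = ρ sin(φ) cos(θ), y = ρ sin(φ) sin(θ), z = ρ cos(φ), and dV = ρ^2 sin(φ) dρ dφ dθ.

The integrand becomes 17ρ cos(φ), so

    ∭_E (17z) dV = ∫_{0}^{2π} ∫_{0}^{π} ∫_{6}^{7} (17ρ cos(φ)) · ρ^2 sin(φ) dρ dφ dθ.

Inner (ρ): 18785sin(2φ)/8.
Middle (φ): 0.
Outer (θ): 0.

Therefore the triple integral equals 0.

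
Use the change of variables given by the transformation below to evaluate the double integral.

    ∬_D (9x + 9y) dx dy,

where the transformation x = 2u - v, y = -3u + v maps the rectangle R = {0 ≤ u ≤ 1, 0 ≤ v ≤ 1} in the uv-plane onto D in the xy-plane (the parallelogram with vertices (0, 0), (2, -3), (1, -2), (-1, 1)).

Compute the Jacobian determinant of (x, y) with respect to (u, v):

    ∂(x,y)/∂(u,v) = | 2  -1 | = (2)(1) - (-1)(-3) = -1.
                   | -3  1 |

Its absolute value is |J| = 1 (the area scaling factor).

Substituting x = 2u - v, y = -3u + v into the integrand,

    9x + 9y → -9u,

so the integral becomes

    ∬_R (-9u) · |J| du dv = ∫_0^1 ∫_0^1 (-9u) dv du.

Inner (v): -9u.
Outer (u): -9/2.

Therefore ∬_D (9x + 9y) dx dy = -9/2.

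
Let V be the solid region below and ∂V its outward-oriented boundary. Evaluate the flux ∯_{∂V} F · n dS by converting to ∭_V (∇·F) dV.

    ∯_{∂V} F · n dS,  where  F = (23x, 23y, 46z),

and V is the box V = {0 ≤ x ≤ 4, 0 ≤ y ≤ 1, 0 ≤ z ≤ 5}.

By the divergence theorem,

    ∯_{∂V} F · n dS = ∭_V (∇ · F) dV.

Compute the divergence:
    ∇ · F = ∂F_x/∂x + ∂F_y/∂y + ∂F_z/∂z = 23 + 23 + 46 = 92.

V is a rectangular box, so dV = dx dy dz with 0 ≤ x ≤ 4, 0 ≤ y ≤ 1, 0 ≤ z ≤ 5.

Integrate (92) over V as an iterated integral:

    ∭_V (∇·F) dV = ∫_0^{4} ∫_0^{1} ∫_0^{5} (92) dz dy dx.

Inner (z from 0 to 5): 460.
Middle (y from 0 to 1): 460.
Outer (x from 0 to 4): 1840.

Therefore ∯_{∂V} F · n dS = 1840.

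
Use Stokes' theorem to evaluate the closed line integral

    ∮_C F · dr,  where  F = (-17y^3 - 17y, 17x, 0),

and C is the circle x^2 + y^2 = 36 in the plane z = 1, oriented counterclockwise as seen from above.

Let S be the flat disk x^2 + y^2 ≤ 36 in the plane z = 1, with upward unit normal n̂ = ẑ. By Stokes' theorem,

    ∮_C F · dr = ∬_S (∇ × F) · n̂ dS = ∬_D (curl F)_z dA,

where D is the disk x^2 + y^2 ≤ 36.

Compute the curl of F = (-17y^3 - 17y, 17x, 0):
    (∇ × F)_x = ∂F_z/∂y - ∂F_y/∂z = 0,
    (∇ × F)_y = ∂F_x/∂z - ∂F_z/∂x = 0,
    (∇ × F)_z = ∂F_y/∂x - ∂F_x/∂y = 51y^2 + 34.

On z = 1, (curl F)_z = 51y^2 + 34.

Convert to polar (x = r cos θ, y = r sin θ, dA = r dr dθ); the integrand becomes 51r^2sin(θ)^2 + 34, so

    ∬_D (curl F)_z dA = ∫_0^{2π} ∫_0^{6} (51r^2sin(θ)^2 + 34) · r dr dθ.

Inner (r from 0 to 6): 16524sin(θ)^2 + 612.
Outer (θ from 0 to 2π): 17748π.

Therefore ∮_C F · dr = 17748π.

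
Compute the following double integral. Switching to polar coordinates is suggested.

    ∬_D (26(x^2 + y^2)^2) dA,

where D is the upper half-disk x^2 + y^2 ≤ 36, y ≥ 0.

The region D is 0 ≤ r ≤ 6, 0 ≤ θ ≤ π in polar coordinates, where x = r cos(θ), y = r sin(θ), and dA = r dr dθ.

Under the substitution, the integrand becomes 26r^4, so

    ∬_D (26(x^2 + y^2)^2) dA = ∫_{0}^{π} ∫_{0}^{6} (26r^4) · r dr dθ.

Inner integral (in r): ∫_{0}^{6} (26r^4) · r dr = 202176.

Outer integral (in θ): ∫_{0}^{π} (202176) dθ = 202176π.

Therefore ∬_D (26(x^2 + y^2)^2) dA = 202176π.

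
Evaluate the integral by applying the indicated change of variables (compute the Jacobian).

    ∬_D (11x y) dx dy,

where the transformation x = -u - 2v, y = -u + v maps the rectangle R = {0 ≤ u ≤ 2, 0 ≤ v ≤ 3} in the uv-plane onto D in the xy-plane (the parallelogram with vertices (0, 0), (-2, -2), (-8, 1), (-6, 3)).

Compute the Jacobian determinant of (x, y) with respect to (u, v):

    ∂(x,y)/∂(u,v) = | -1  -2 | = (-1)(1) - (-2)(-1) = -3.
                   | -1  1 |

Its absolute value is |J| = 3 (the area scaling factor).

Substituting x = -u - 2v, y = -u + v into the integrand,

    11x y → 11u^2 + 11u v - 22v^2,

so the integral becomes

    ∬_R (11u^2 + 11u v - 22v^2) · |J| du dv = ∫_0^2 ∫_0^3 (33u^2 + 33u v - 66v^2) dv du.

Inner (v): 99u^2 + 297u/2 - 594.
Outer (u): -627.

Therefore ∬_D (11x y) dx dy = -627.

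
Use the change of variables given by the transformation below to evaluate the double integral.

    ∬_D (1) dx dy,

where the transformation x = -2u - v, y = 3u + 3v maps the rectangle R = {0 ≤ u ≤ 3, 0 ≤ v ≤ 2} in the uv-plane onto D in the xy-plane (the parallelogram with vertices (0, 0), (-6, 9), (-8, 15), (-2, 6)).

Compute the Jacobian determinant of (x, y) with respect to (u, v):

    ∂(x,y)/∂(u,v) = | -2  -1 | = (-2)(3) - (-1)(3) = -3.
                   | 3  3 |

Its absolute value is |J| = 3 (the area scaling factor).

Substituting x = -2u - v, y = 3u + 3v into the integrand,

    1 → 1,

so the integral becomes

    ∬_R (1) · |J| du dv = ∫_0^3 ∫_0^2 (3) dv du.

Inner (v): 6.
Outer (u): 18.

Therefore ∬_D (1) dx dy = 18.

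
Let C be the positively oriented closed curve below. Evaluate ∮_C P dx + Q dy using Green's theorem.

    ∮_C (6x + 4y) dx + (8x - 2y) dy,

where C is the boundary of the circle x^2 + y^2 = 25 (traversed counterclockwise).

Green's theorem converts the closed line integral into a double integral over the enclosed region D:

    ∮_C P dx + Q dy = ∬_D (∂Q/∂x - ∂P/∂y) dA.

Here P = 6x + 4y, Q = 8x - 2y, so

    ∂Q/∂x = 8,    ∂P/∂y = 4,
    ∂Q/∂x - ∂P/∂y = 4.

D is the region x^2 + y^2 ≤ 25. Evaluating the double integral:

In polar coordinates (x = r cos θ, y = r sin θ, dA = r dr dθ) the integrand becomes 4, so

    ∬_D (4) dA = ∫_0^{2π} ∫_0^{5} (4) · r dr dθ.

Inner (r from 0 to 5): 50.
Outer (θ from 0 to 2π): 100π.

Therefore ∮_C P dx + Q dy = 100π.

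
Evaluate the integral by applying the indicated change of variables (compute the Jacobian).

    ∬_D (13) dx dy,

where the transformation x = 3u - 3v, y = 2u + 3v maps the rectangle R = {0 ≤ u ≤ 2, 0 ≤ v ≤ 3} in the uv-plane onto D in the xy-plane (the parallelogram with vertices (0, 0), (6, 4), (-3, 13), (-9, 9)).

Compute the Jacobian determinant of (x, y) with respect to (u, v):

    ∂(x,y)/∂(u,v) = | 3  -3 | = (3)(3) - (-3)(2) = 15.
                   | 2  3 |

Its absolute value is |J| = 15 (the area scaling factor).

Substituting x = 3u - 3v, y = 2u + 3v into the integrand,

    13 → 13,

so the integral becomes

    ∬_R (13) · |J| du dv = ∫_0^2 ∫_0^3 (195) dv du.

Inner (v): 585.
Outer (u): 1170.

Therefore ∬_D (13) dx dy = 1170.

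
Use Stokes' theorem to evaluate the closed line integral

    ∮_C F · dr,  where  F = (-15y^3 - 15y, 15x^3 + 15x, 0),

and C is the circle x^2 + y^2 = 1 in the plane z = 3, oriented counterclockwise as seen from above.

Let S be the flat disk x^2 + y^2 ≤ 1 in the plane z = 3, with upward unit normal n̂ = ẑ. By Stokes' theorem,

    ∮_C F · dr = ∬_S (∇ × F) · n̂ dS = ∬_D (curl F)_z dA,

where D is the disk x^2 + y^2 ≤ 1.

Compute the curl of F = (-15y^3 - 15y, 15x^3 + 15x, 0):
    (∇ × F)_x = ∂F_z/∂y - ∂F_y/∂z = 0,
    (∇ × F)_y = ∂F_x/∂z - ∂F_z/∂x = 0,
    (∇ × F)_z = ∂F_y/∂x - ∂F_x/∂y = 45x^2 + 45y^2 + 30.

On z = 3, (curl F)_z = 45x^2 + 45y^2 + 30.

Convert to polar (x = r cos θ, y = r sin θ, dA = r dr dθ); the integrand becomes 45r^2 + 30, so

    ∬_D (curl F)_z dA = ∫_0^{2π} ∫_0^{1} (45r^2 + 30) · r dr dθ.

Inner (r from 0 to 1): 105/4.
Outer (θ from 0 to 2π): 105π/2.

Therefore ∮_C F · dr = 105π/2.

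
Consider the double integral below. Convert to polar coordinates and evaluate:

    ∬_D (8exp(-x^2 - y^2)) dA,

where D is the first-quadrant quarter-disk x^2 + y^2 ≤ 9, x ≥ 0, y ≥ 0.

The region D is 0 ≤ r ≤ 3, 0 ≤ θ ≤ π/2 in polar coordinates, where x = r cos(θ), y = r sin(θ), and dA = r dr dθ.

Under the substitution, the integrand becomes 8exp(-r^2), so

    ∬_D (8exp(-x^2 - y^2)) dA = ∫_{0}^{π/2} ∫_{0}^{3} (8exp(-r^2)) · r dr dθ.

Inner integral (in r): ∫_{0}^{3} (8exp(-r^2)) · r dr = 4 - 4exp(-9).

Outer integral (in θ): ∫_{0}^{π/2} (4 - 4exp(-9)) dθ = -2π exp(-9) + 2π.

Therefore ∬_D (8exp(-x^2 - y^2)) dA = -2π exp(-9) + 2π.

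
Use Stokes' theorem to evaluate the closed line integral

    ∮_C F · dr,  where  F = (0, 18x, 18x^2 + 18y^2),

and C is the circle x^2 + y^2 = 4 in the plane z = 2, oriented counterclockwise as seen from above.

Let S be the flat disk x^2 + y^2 ≤ 4 in the plane z = 2, with upward unit normal n̂ = ẑ. By Stokes' theorem,

    ∮_C F · dr = ∬_S (∇ × F) · n̂ dS = ∬_D (curl F)_z dA,

where D is the disk x^2 + y^2 ≤ 4.

Compute the curl of F = (0, 18x, 18x^2 + 18y^2):
    (∇ × F)_x = ∂F_z/∂y - ∂F_y/∂z = 36y,
    (∇ × F)_y = ∂F_x/∂z - ∂F_z/∂x = -36x,
    (∇ × F)_z = ∂F_y/∂x - ∂F_x/∂y = 18.

On z = 2, (curl F)_z = 18.

Convert to polar (x = r cos θ, y = r sin θ, dA = r dr dθ); the integrand becomes 18, so

    ∬_D (curl F)_z dA = ∫_0^{2π} ∫_0^{2} (18) · r dr dθ.

Inner (r from 0 to 2): 36.
Outer (θ from 0 to 2π): 72π.

Therefore ∮_C F · dr = 72π.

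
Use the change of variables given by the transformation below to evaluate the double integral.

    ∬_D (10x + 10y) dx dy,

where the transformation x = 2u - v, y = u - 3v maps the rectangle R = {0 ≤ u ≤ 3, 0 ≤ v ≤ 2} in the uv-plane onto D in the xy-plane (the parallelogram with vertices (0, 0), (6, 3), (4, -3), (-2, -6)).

Compute the Jacobian determinant of (x, y) with respect to (u, v):

    ∂(x,y)/∂(u,v) = | 2  -1 | = (2)(-3) - (-1)(1) = -5.
                   | 1  -3 |

Its absolute value is |J| = 5 (the area scaling factor).

Substituting x = 2u - v, y = u - 3v into the integrand,

    10x + 10y → 30u - 40v,

so the integral becomes

    ∬_R (30u - 40v) · |J| du dv = ∫_0^3 ∫_0^2 (150u - 200v) dv du.

Inner (v): 300u - 400.
Outer (u): 150.

Therefore ∬_D (10x + 10y) dx dy = 150.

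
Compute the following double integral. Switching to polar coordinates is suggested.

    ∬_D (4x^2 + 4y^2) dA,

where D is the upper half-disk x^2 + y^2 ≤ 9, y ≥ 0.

The region D is 0 ≤ r ≤ 3, 0 ≤ θ ≤ π in polar coordinates, where x = r cos(θ), y = r sin(θ), and dA = r dr dθ.

Under the substitution, the integrand becomes 4r^2, so

    ∬_D (4x^2 + 4y^2) dA = ∫_{0}^{π} ∫_{0}^{3} (4r^2) · r dr dθ.

Inner integral (in r): ∫_{0}^{3} (4r^2) · r dr = 81.

Outer integral (in θ): ∫_{0}^{π} (81) dθ = 81π.

Therefore ∬_D (4x^2 + 4y^2) dA = 81π.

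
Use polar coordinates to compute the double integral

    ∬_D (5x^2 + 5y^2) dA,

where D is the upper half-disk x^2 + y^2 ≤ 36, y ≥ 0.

The region D is 0 ≤ r ≤ 6, 0 ≤ θ ≤ π in polar coordinates, where x = r cos(θ), y = r sin(θ), and dA = r dr dθ.

Under the substitution, the integrand becomes 5r^2, so

    ∬_D (5x^2 + 5y^2) dA = ∫_{0}^{π} ∫_{0}^{6} (5r^2) · r dr dθ.

Inner integral (in r): ∫_{0}^{6} (5r^2) · r dr = 1620.

Outer integral (in θ): ∫_{0}^{π} (1620) dθ = 1620π.

Therefore ∬_D (5x^2 + 5y^2) dA = 1620π.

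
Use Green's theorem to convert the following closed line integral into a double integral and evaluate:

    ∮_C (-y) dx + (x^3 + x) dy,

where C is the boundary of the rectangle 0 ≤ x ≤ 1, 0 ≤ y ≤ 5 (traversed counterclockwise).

Green's theorem converts the closed line integral into a double integral over the enclosed region D:

    ∮_C P dx + Q dy = ∬_D (∂Q/∂x - ∂P/∂y) dA.

Here P = -y, Q = x^3 + x, so

    ∂Q/∂x = 3x^2 + 1,    ∂P/∂y = -1,
    ∂Q/∂x - ∂P/∂y = 3x^2 + 2.

D is the region 0 ≤ x ≤ 1, 0 ≤ y ≤ 5. Evaluating the double integral:

    ∬_D (3x^2 + 2) dA = ∫_0^{1} ∫_0^{5} (3x^2 + 2) dy dx.

Inner (y from 0 to 5): 15x^2 + 10.
Outer (x from 0 to 1): 15.

Therefore ∮_C P dx + Q dy = 15.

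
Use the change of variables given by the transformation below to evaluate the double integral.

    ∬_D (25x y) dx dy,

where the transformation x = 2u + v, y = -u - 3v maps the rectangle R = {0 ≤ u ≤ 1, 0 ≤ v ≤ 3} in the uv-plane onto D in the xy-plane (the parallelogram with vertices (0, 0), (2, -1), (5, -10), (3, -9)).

Compute the Jacobian determinant of (x, y) with respect to (u, v):

    ∂(x,y)/∂(u,v) = | 2  1 | = (2)(-3) - (1)(-1) = -5.
                   | -1  -3 |

Its absolute value is |J| = 5 (the area scaling factor).

Substituting x = 2u + v, y = -u - 3v into the integrand,

    25x y → -50u^2 - 175u v - 75v^2,

so the integral becomes

    ∬_R (-50u^2 - 175u v - 75v^2) · |J| du dv = ∫_0^1 ∫_0^3 (-250u^2 - 875u v - 375v^2) dv du.

Inner (v): -750u^2 - 7875u/2 - 3375.
Outer (u): -22375/4.

Therefore ∬_D (25x y) dx dy = -22375/4.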